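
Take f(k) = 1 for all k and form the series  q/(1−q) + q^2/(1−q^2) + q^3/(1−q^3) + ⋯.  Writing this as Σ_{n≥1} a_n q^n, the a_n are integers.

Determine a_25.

[q^25] f(25)=1,f(5)=1,f(1)=1 ⇒ 3

a_25 = 3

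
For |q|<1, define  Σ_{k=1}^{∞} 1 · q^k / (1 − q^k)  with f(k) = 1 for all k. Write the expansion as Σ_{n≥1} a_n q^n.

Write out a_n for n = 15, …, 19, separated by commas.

4, 5, 2, 6, 2

[q^15] f(1)=1,f(3)=1,f(5)=1,f(15)=1 ⇒ 4
[q^16] f(16)=1,f(8)=1,f(4)=1,f(2)=1,f(1)=1 ⇒ 5
q^17  k|17↦f(k): 17:1 1:1  a_17=2
[q^18] f(18)=1,f(9)=1,f(6)=1,f(3)=1,f(2)=1,f(1)=1 ⇒ 6
d|19:{1,19}  Σf=1+1=2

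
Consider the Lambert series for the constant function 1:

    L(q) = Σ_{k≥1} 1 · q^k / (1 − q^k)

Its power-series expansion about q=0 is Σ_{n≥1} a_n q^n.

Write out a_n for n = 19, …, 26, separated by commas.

[q^19] f(19)=1,f(1)=1 ⇒ 2
[q^20] f(20)=1,f(10)=1,f(5)=1,f(4)=1,f(2)=1,f(1)=1 ⇒ 6
[q^21] f(21)=1,f(7)=1,f(3)=1,f(1)=1 ⇒ 4
q^22  k|22↦f(k): 1:1 2:1 11:1 22:1  a_22=4
d|23:{1,23}  Σf=1+1=2
n=24: 1·24 2·12 3·8 4·6 6·4 8·3 12·2 24·1  f→[1+1+1+1+1+1+1+1]=8
q^25  k|25↦f(k): 25:1 5:1 1:1  a_25=3
n=26: 1·26 2·13 13·2 26·1  f→[1+1+1+1]=4

2, 6, 4, 4, 2, 8, 3, 4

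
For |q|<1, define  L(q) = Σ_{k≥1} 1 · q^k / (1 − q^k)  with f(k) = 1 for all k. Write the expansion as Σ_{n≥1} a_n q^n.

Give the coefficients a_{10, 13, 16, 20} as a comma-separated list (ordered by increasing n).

[q^10] f(10)=1,f(5)=1,f(2)=1,f(1)=1 ⇒ 4
[q^13] f(13)=1,f(1)=1 ⇒ 2
q^16  k|16↦f(k): 1:1 2:1 4:1 8:1 16:1  a_16=5
n=20: 1·20 2·10 4·5 5·4 10·2 20·1  f→[1+1+1+1+1+1]=6

4, 2, 5, 6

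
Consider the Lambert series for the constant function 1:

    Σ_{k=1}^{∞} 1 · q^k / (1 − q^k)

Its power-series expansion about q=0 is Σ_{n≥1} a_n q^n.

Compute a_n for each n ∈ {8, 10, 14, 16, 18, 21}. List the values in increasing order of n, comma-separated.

4, 4, 4, 5, 6, 4

q^8  k|8↦f(k): 1:1 2:1 4:1 8:1  a_8=4
n=10: 1·10 2·5 5·2 10·1  f→[1+1+1+1]=4
[q^14] f(1)=1,f(2)=1,f(7)=1,f(14)=1 ⇒ 4
n=16: 1·16 2·8 4·4 8·2 16·1  f→[1+1+1+1+1]=5
n=18: 1·18 2·9 3·6 6·3 9·2 18·1  f→[1+1+1+1+1+1]=6
[q^21] f(21)=1,f(7)=1,f(3)=1,f(1)=1 ⇒ 4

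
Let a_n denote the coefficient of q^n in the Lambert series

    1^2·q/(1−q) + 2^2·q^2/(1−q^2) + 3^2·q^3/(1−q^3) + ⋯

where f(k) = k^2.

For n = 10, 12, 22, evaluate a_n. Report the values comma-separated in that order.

130, 210, 610

[q^10] f(1)=1,f(2)=4,f(5)=25,f(10)=100 ⇒ 130
[q^12] f(12)=144,f(6)=36,f(4)=16,f(3)=9,f(2)=4,f(1)=1 ⇒ 210
d|22:{22,11,2,1}  Σf=484+121+4+1=610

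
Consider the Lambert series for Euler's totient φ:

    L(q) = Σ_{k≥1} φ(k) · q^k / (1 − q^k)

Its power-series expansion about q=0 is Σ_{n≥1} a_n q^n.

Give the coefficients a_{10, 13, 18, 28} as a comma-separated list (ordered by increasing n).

d|10:{10,5,2,1}  Σφ=4+4+1+1=10
q^13  k|13↦φ(k): 1:1 13:12  a_13=13
d|18:{1,2,3,6,9,18}  Σφ=1+1+2+2+6+6=18
q^28  k|28↦φ(k): 28:12 14:6 7:6 4:2 2:1 1:1  a_28=28

10, 13, 18, 28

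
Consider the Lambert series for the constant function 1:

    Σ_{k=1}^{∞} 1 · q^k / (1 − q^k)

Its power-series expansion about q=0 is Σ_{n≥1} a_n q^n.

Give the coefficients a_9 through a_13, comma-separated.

d|9:{9,3,1}  Σf=1+1+1=3
[q^10] f(10)=1,f(5)=1,f(2)=1,f(1)=1 ⇒ 4
n=11: 11·1 1·11  f→[1+1]=2
n=12: 12·1 6·2 4·3 3·4 2·6 1·12  f→[1+1+1+1+1+1]=6
n=13: 1·13 13·1  f→[1+1]=2

3, 4, 2, 6, 2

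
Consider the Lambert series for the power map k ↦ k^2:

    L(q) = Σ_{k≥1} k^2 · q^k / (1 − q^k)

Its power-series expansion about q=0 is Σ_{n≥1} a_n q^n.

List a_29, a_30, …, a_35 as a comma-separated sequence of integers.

q^29  k|29↦f(k): 29:841 1:1  a_29=842
n=30: 1·30 2·15 3·10 5·6 6·5 10·3 15·2 30·1  f→[1+4+9+25+36+100+225+900]=1300
n=31: 31·1 1·31  f→[961+1]=962
d|32:{32,16,8,4,2,1}  Σf=1024+256+64+16+4+1=1365
[q^33] f(33)=1089,f(11)=121,f(3)=9,f(1)=1 ⇒ 1220
n=34: 34·1 17·2 2·17 1·34  f→[1156+289+4+1]=1450
d|35:{1,5,7,35}  Σf=1+25+49+1225=1300

842, 1300, 962, 1365, 1220, 1450, 1300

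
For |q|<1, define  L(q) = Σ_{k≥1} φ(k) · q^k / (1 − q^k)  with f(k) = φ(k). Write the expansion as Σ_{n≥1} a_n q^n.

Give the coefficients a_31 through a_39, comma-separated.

[q^31] φ(31)=30,φ(1)=1 ⇒ 31
[q^32] φ(32)=16,φ(16)=8,φ(8)=4,φ(4)=2,φ(2)=1,φ(1)=1 ⇒ 32
d|33:{1,3,11,33}  Σφ=1+2+10+20=33
q^34  k|34↦φ(k): 34:16 17:16 2:1 1:1  a_34=34
n=35: 1·35 5·7 7·5 35·1  φ→[1+4+6+24]=35
n=36: 1·36 2·18 3·12 4·9 6·6 9·4 12·3 18·2 36·1  φ→[1+1+2+2+2+6+4+6+12]=36
n=37: 37·1 1·37  φ→[36+1]=37
[q^38] φ(38)=18,φ(19)=18,φ(2)=1,φ(1)=1 ⇒ 38
n=39: 1·39 3·13 13·3 39·1  φ→[1+2+12+24]=39

31, 32, 33, 34, 35, 36, 37, 38, 39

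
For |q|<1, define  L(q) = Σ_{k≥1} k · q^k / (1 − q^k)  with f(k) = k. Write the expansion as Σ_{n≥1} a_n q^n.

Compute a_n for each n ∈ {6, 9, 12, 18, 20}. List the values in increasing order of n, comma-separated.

[q^6] f(1)=1,f(2)=2,f(3)=3,f(6)=6 ⇒ 12
n=9: 1·9 3·3 9·1  f→[1+3+9]=13
[q^12] f(12)=12,f(6)=6,f(4)=4,f(3)=3,f(2)=2,f(1)=1 ⇒ 28
[q^18] f(18)=18,f(9)=9,f(6)=6,f(3)=3,f(2)=2,f(1)=1 ⇒ 39
q^20  k|20↦f(k): 1:1 2:2 4:4 5:5 10:10 20:20  a_20=42

12, 13, 28, 39, 42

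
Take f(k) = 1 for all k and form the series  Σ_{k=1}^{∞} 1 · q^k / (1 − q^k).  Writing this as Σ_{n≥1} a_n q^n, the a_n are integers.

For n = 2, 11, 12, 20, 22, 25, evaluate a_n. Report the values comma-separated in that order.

2, 2, 6, 6, 4, 3

d|2:{2,1}  Σf=1+1=2
d|11:{11,1}  Σf=1+1=2
n=12: 1·12 2·6 3·4 4·3 6·2 12·1  f→[1+1+1+1+1+1]=6
n=20: 1·20 2·10 4·5 5·4 10·2 20·1  f→[1+1+1+1+1+1]=6
[q^22] f(1)=1,f(2)=1,f(11)=1,f(22)=1 ⇒ 4
q^25  k|25↦f(k): 25:1 5:1 1:1  a_25=3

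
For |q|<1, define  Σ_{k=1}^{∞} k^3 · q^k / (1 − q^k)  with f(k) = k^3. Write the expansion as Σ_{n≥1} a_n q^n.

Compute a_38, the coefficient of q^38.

[q^38] f(38)=54872,f(19)=6859,f(2)=8,f(1)=1 ⇒ 61740

a_38 = 61740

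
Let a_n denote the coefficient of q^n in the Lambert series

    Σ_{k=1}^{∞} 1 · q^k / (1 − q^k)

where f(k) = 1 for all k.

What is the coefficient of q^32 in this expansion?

a_32 = 6

n=32: 32·1 16·2 8·4 4·8 2·16 1·32  f→[1+1+1+1+1+1]=6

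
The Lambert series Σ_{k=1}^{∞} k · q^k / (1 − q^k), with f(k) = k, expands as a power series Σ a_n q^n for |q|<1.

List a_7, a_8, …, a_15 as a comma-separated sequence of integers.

8, 15, 13, 18, 12, 28, 14, 24, 24

[q^7] f(1)=1,f(7)=7 ⇒ 8
n=8: 1·8 2·4 4·2 8·1  f→[1+2+4+8]=15
[q^9] f(1)=1,f(3)=3,f(9)=9 ⇒ 13
n=10: 10·1 5·2 2·5 1·10  f→[10+5+2+1]=18
[q^11] f(11)=11,f(1)=1 ⇒ 12
q^12  k|12↦f(k): 1:1 2:2 3:3 4:4 6:6 12:12  a_12=28
q^13  k|13↦f(k): 1:1 13:13  a_13=14
d|14:{14,7,2,1}  Σf=14+7+2+1=24
n=15: 15·1 5·3 3·5 1·15  f→[15+5+3+1]=24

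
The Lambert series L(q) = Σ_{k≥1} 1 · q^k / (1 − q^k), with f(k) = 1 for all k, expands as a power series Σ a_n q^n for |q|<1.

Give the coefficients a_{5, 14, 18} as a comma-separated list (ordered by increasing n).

q^5  k|5↦f(k): 5:1 1:1  a_5=2
q^14  k|14↦f(k): 1:1 2:1 7:1 14:1  a_14=4
d|18:{1,2,3,6,9,18}  Σf=1+1+1+1+1+1=6

2, 4, 6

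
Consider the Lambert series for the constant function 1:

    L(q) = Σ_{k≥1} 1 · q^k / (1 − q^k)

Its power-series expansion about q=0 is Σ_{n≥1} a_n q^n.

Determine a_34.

a_34 = 4

q^34  k|34↦f(k): 1:1 2:1 17:1 34:1  a_34=4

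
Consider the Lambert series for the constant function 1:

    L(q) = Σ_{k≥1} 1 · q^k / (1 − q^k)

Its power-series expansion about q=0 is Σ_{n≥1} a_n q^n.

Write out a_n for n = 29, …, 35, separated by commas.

q^29  k|29↦f(k): 1:1 29:1  a_29=2
q^30  k|30↦f(k): 30:1 15:1 10:1 6:1 5:1 3:1 2:1 1:1  a_30=8
d|31:{1,31}  Σf=1+1=2
q^32  k|32↦f(k): 32:1 16:1 8:1 4:1 2:1 1:1  a_32=6
d|33:{33,11,3,1}  Σf=1+1+1+1=4
n=34: 34·1 17·2 2·17 1·34  f→[1+1+1+1]=4
q^35  k|35↦f(k): 1:1 5:1 7:1 35:1  a_35=4

2, 8, 2, 6, 4, 4, 4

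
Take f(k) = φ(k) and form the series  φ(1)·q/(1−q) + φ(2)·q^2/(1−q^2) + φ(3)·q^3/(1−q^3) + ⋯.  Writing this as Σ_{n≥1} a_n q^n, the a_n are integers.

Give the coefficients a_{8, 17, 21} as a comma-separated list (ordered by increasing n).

[q^8] φ(1)=1,φ(2)=1,φ(4)=2,φ(8)=4 ⇒ 8
q^17  k|17↦φ(k): 17:16 1:1  a_17=17
n=21: 21·1 7·3 3·7 1·21  φ→[12+6+2+1]=21

8, 17, 21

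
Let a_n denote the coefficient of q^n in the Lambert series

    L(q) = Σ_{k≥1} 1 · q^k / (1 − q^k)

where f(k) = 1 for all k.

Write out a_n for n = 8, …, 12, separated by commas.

4, 3, 4, 2, 6

[q^8] f(1)=1,f(2)=1,f(4)=1,f(8)=1 ⇒ 4
[q^9] f(9)=1,f(3)=1,f(1)=1 ⇒ 3
q^10  k|10↦f(k): 1:1 2:1 5:1 10:1  a_10=4
n=11: 1·11 11·1  f→[1+1]=2
[q^12] f(12)=1,f(6)=1,f(4)=1,f(3)=1,f(2)=1,f(1)=1 ⇒ 6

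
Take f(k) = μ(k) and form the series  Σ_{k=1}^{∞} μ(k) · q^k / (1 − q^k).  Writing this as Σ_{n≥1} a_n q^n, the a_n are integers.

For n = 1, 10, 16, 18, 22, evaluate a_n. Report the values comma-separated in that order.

q^1  k|1↦μ(k): 1:1  a_1=1
q^10  k|10↦μ(k): 1:1 2:-1 5:-1 10:1  a_10=0
[q^16] μ(1)=1,μ(2)=-1,μ(4)=0,μ(8)=0,μ(16)=0 ⇒ 0
d|18:{1,2,3,6,9,18}  Σμ=1+(-1)+(-1)+1+0+0=0
q^22  k|22↦μ(k): 22:1 11:-1 2:-1 1:1  a_22=0

1, 0, 0, 0, 0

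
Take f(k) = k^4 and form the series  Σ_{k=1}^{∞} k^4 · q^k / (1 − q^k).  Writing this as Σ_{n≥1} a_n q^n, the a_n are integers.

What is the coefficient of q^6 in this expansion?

a_6 = 1394

d|6:{6,3,2,1}  Σf=1296+81+16+1=1394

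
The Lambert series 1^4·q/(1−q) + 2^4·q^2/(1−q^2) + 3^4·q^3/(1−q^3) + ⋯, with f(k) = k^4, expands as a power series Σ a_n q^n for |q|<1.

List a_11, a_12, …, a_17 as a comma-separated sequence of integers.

d|11:{11,1}  Σf=14641+1=14642
d|12:{12,6,4,3,2,1}  Σf=20736+1296+256+81+16+1=22386
q^13  k|13↦f(k): 1:1 13:28561  a_13=28562
q^14  k|14↦f(k): 14:38416 7:2401 2:16 1:1  a_14=40834
n=15: 15·1 5·3 3·5 1·15  f→[50625+625+81+1]=51332
[q^16] f(1)=1,f(2)=16,f(4)=256,f(8)=4096,f(16)=65536 ⇒ 69905
[q^17] f(1)=1,f(17)=83521 ⇒ 83522

14642, 22386, 28562, 40834, 51332, 69905, 83522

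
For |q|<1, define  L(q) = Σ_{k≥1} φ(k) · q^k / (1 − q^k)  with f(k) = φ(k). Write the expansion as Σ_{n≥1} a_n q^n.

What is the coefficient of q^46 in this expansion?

d|46:{46,23,2,1}  Σφ=22+22+1+1=46

a_46 = 46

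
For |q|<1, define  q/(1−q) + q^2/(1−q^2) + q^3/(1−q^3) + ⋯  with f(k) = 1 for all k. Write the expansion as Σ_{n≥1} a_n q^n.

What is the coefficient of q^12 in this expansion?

a_12 = 6

[q^12] f(12)=1,f(6)=1,f(4)=1,f(3)=1,f(2)=1,f(1)=1 ⇒ 6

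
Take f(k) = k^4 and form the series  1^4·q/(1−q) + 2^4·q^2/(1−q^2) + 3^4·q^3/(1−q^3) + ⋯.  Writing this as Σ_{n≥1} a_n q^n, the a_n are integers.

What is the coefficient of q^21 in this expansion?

a_21 = 196964

q^21  k|21↦f(k): 1:1 3:81 7:2401 21:194481  a_21=196964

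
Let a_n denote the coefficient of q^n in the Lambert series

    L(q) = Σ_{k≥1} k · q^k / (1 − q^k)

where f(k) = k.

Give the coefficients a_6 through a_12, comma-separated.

n=6: 6·1 3·2 2·3 1·6  f→[6+3+2+1]=12
d|7:{7,1}  Σf=7+1=8
d|8:{1,2,4,8}  Σf=1+2+4+8=15
d|9:{9,3,1}  Σf=9+3+1=13
q^10  k|10↦f(k): 1:1 2:2 5:5 10:10  a_10=18
q^11  k|11↦f(k): 1:1 11:11  a_11=12
q^12  k|12↦f(k): 1:1 2:2 3:3 4:4 6:6 12:12  a_12=28

12, 8, 15, 13, 18, 12, 28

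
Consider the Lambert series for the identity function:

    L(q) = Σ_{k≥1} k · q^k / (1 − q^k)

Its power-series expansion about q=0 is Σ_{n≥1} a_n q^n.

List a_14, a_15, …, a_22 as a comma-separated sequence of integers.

24, 24, 31, 18, 39, 20, 42, 32, 36

d|14:{1,2,7,14}  Σf=1+2+7+14=24
[q^15] f(1)=1,f(3)=3,f(5)=5,f(15)=15 ⇒ 24
d|16:{1,2,4,8,16}  Σf=1+2+4+8+16=31
q^17  k|17↦f(k): 17:17 1:1  a_17=18
[q^18] f(18)=18,f(9)=9,f(6)=6,f(3)=3,f(2)=2,f(1)=1 ⇒ 39
q^19  k|19↦f(k): 19:19 1:1  a_19=20
n=20: 1·20 2·10 4·5 5·4 10·2 20·1  f→[1+2+4+5+10+20]=42
d|21:{1,3,7,21}  Σf=1+3+7+21=32
[q^22] f(1)=1,f(2)=2,f(11)=11,f(22)=22 ⇒ 36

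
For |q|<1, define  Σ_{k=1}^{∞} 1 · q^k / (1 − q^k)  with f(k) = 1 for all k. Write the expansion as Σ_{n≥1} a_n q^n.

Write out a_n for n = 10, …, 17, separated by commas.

[q^10] f(1)=1,f(2)=1,f(5)=1,f(10)=1 ⇒ 4
n=11: 1·11 11·1  f→[1+1]=2
q^12  k|12↦f(k): 1:1 2:1 3:1 4:1 6:1 12:1  a_12=6
q^13  k|13↦f(k): 1:1 13:1  a_13=2
n=14: 1·14 2·7 7·2 14·1  f→[1+1+1+1]=4
q^15  k|15↦f(k): 15:1 5:1 3:1 1:1  a_15=4
q^16  k|16↦f(k): 16:1 8:1 4:1 2:1 1:1  a_16=5
n=17: 1·17 17·1  f→[1+1]=2

4, 2, 6, 2, 4, 4, 5, 2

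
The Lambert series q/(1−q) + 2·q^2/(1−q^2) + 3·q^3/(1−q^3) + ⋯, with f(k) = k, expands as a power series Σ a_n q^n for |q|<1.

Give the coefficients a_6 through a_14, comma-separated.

n=6: 1·6 2·3 3·2 6·1  f→[1+2+3+6]=12
[q^7] f(7)=7,f(1)=1 ⇒ 8
[q^8] f(8)=8,f(4)=4,f(2)=2,f(1)=1 ⇒ 15
d|9:{9,3,1}  Σf=9+3+1=13
q^10  k|10↦f(k): 1:1 2:2 5:5 10:10  a_10=18
q^11  k|11↦f(k): 11:11 1:1  a_11=12
q^12  k|12↦f(k): 12:12 6:6 4:4 3:3 2:2 1:1  a_12=28
q^13  k|13↦f(k): 1:1 13:13  a_13=14
[q^14] f(14)=14,f(7)=7,f(2)=2,f(1)=1 ⇒ 24

12, 8, 15, 13, 18, 12, 28, 14, 24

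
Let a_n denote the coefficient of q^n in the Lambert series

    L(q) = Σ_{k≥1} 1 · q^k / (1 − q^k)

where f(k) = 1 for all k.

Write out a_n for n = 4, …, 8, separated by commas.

q^4  k|4↦f(k): 1:1 2:1 4:1  a_4=3
d|5:{1,5}  Σf=1+1=2
q^6  k|6↦f(k): 6:1 3:1 2:1 1:1  a_6=4
d|7:{7,1}  Σf=1+1=2
[q^8] f(8)=1,f(4)=1,f(2)=1,f(1)=1 ⇒ 4

3, 2, 4, 2, 4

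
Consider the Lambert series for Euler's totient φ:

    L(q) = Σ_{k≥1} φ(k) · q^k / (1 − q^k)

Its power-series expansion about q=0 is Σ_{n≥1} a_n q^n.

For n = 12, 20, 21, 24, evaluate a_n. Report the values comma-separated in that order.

n=12: 12·1 6·2 4·3 3·4 2·6 1·12  φ→[4+2+2+2+1+1]=12
n=20: 1·20 2·10 4·5 5·4 10·2 20·1  φ→[1+1+2+4+4+8]=20
n=21: 21·1 7·3 3·7 1·21  φ→[12+6+2+1]=21
n=24: 1·24 2·12 3·8 4·6 6·4 8·3 12·2 24·1  φ→[1+1+2+2+2+4+4+8]=24

12, 20, 21, 24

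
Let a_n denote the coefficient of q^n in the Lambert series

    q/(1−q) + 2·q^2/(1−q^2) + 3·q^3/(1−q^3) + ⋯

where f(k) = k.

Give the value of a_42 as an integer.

q^42  k|42↦f(k): 42:42 21:21 14:14 7:7 6:6 3:3 2:2 1:1  a_42=96

a_42 = 96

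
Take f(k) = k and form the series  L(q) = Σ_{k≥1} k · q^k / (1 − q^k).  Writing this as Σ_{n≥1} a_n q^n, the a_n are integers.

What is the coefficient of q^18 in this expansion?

d|18:{18,9,6,3,2,1}  Σf=18+9+6+3+2+1=39

a_18 = 39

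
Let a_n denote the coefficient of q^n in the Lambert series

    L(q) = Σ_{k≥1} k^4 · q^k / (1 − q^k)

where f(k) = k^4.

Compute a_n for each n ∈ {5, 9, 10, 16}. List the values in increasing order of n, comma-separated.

626, 6643, 10642, 69905

n=5: 5·1 1·5  f→[625+1]=626
q^9  k|9↦f(k): 1:1 3:81 9:6561  a_9=6643
[q^10] f(1)=1,f(2)=16,f(5)=625,f(10)=10000 ⇒ 10642
q^16  k|16↦f(k): 16:65536 8:4096 4:256 2:16 1:1  a_16=69905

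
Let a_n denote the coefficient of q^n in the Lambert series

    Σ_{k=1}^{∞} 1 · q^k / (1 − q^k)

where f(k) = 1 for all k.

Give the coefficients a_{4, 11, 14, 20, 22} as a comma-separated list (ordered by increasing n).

3, 2, 4, 6, 4

[q^4] f(4)=1,f(2)=1,f(1)=1 ⇒ 3
[q^11] f(11)=1,f(1)=1 ⇒ 2
q^14  k|14↦f(k): 1:1 2:1 7:1 14:1  a_14=4
d|20:{20,10,5,4,2,1}  Σf=1+1+1+1+1+1=6
q^22  k|22↦f(k): 22:1 11:1 2:1 1:1  a_22=4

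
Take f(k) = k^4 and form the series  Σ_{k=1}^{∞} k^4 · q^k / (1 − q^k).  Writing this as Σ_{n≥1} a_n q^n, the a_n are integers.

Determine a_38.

a_38 = 2215474

n=38: 1·38 2·19 19·2 38·1  f→[1+16+130321+2085136]=2215474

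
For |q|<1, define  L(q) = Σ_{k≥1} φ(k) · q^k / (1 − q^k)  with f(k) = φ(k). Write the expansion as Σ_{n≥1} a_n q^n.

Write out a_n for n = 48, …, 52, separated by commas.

n=48: 48·1 24·2 16·3 12·4 8·6 6·8 4·12 3·16 2·24 1·48  φ→[16+8+8+4+4+2+2+2+1+1]=48
q^49  k|49↦φ(k): 1:1 7:6 49:42  a_49=49
d|50:{1,2,5,10,25,50}  Σφ=1+1+4+4+20+20=50
[q^51] φ(1)=1,φ(3)=2,φ(17)=16,φ(51)=32 ⇒ 51
d|52:{1,2,4,13,26,52}  Σφ=1+1+2+12+12+24=52

48, 49, 50, 51, 52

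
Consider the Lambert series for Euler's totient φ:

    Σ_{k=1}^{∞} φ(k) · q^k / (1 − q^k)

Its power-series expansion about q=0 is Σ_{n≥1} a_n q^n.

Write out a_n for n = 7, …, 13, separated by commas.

n=7: 7·1 1·7  φ→[6+1]=7
d|8:{1,2,4,8}  Σφ=1+1+2+4=8
n=9: 1·9 3·3 9·1  φ→[1+2+6]=9
n=10: 1·10 2·5 5·2 10·1  φ→[1+1+4+4]=10
d|11:{11,1}  Σφ=10+1=11
d|12:{12,6,4,3,2,1}  Σφ=4+2+2+2+1+1=12
q^13  k|13↦φ(k): 1:1 13:12  a_13=13

7, 8, 9, 10, 11, 12, 13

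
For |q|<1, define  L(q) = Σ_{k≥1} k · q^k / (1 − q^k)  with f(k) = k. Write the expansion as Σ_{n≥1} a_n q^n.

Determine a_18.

d|18:{18,9,6,3,2,1}  Σf=18+9+6+3+2+1=39

a_18 = 39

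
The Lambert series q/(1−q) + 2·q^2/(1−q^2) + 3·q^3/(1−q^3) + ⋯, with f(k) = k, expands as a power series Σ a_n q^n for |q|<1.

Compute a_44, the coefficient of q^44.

a_44 = 84

[q^44] f(1)=1,f(2)=2,f(4)=4,f(11)=11,f(22)=22,f(44)=44 ⇒ 84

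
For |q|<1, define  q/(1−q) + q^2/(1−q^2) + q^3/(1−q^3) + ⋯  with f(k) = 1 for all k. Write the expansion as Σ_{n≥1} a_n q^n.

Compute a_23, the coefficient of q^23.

d|23:{1,23}  Σf=1+1=2

a_23 = 2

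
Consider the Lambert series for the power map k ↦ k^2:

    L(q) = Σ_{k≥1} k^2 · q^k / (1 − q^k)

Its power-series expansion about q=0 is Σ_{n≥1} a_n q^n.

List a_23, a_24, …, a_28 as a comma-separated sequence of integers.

d|23:{23,1}  Σf=529+1=530
n=24: 24·1 12·2 8·3 6·4 4·6 3·8 2·12 1·24  f→[576+144+64+36+16+9+4+1]=850
n=25: 1·25 5·5 25·1  f→[1+25+625]=651
d|26:{1,2,13,26}  Σf=1+4+169+676=850
[q^27] f(1)=1,f(3)=9,f(9)=81,f(27)=729 ⇒ 820
d|28:{28,14,7,4,2,1}  Σf=784+196+49+16+4+1=1050

530, 850, 651, 850, 820, 1050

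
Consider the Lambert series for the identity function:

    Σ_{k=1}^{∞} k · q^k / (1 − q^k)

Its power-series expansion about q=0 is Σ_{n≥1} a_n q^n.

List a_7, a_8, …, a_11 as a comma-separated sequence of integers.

n=7: 7·1 1·7  f→[7+1]=8
q^8  k|8↦f(k): 8:8 4:4 2:2 1:1  a_8=15
q^9  k|9↦f(k): 1:1 3:3 9:9  a_9=13
d|10:{10,5,2,1}  Σf=10+5+2+1=18
d|11:{1,11}  Σf=1+11=12

8, 15, 13, 18, 12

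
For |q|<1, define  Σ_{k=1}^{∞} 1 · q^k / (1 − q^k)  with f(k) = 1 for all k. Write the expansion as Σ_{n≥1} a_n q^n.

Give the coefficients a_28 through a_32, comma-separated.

6, 2, 8, 2, 6

n=28: 28·1 14·2 7·4 4·7 2·14 1·28  f→[1+1+1+1+1+1]=6
q^29  k|29↦f(k): 29:1 1:1  a_29=2
d|30:{1,2,3,5,6,10,15,30}  Σf=1+1+1+1+1+1+1+1=8
d|31:{31,1}  Σf=1+1=2
d|32:{32,16,8,4,2,1}  Σf=1+1+1+1+1+1=6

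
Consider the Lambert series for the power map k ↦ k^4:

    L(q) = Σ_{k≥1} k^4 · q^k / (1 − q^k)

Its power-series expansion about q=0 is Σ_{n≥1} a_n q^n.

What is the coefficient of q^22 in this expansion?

[q^22] f(1)=1,f(2)=16,f(11)=14641,f(22)=234256 ⇒ 248914

a_22 = 248914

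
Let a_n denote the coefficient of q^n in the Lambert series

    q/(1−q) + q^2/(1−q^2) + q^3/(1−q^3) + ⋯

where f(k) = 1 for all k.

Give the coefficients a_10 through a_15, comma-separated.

n=10: 1·10 2·5 5·2 10·1  f→[1+1+1+1]=4
n=11: 1·11 11·1  f→[1+1]=2
d|12:{1,2,3,4,6,12}  Σf=1+1+1+1+1+1=6
d|13:{13,1}  Σf=1+1=2
[q^14] f(1)=1,f(2)=1,f(7)=1,f(14)=1 ⇒ 4
n=15: 15·1 5·3 3·5 1·15  f→[1+1+1+1]=4

4, 2, 6, 2, 4, 4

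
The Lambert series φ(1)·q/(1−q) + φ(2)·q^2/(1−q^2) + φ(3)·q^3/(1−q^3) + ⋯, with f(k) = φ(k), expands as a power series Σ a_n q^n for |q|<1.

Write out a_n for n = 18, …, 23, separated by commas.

d|18:{1,2,3,6,9,18}  Σφ=1+1+2+2+6+6=18
q^19  k|19↦φ(k): 19:18 1:1  a_19=19
d|20:{20,10,5,4,2,1}  Σφ=8+4+4+2+1+1=20
q^21  k|21↦φ(k): 21:12 7:6 3:2 1:1  a_21=21
q^22  k|22↦φ(k): 1:1 2:1 11:10 22:10  a_22=22
d|23:{1,23}  Σφ=1+22=23

18, 19, 20, 21, 22, 23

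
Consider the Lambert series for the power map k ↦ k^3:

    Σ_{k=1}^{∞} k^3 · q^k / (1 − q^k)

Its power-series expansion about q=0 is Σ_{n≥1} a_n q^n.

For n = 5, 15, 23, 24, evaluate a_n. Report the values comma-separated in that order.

126, 3528, 12168, 16380

d|5:{5,1}  Σf=125+1=126
d|15:{15,5,3,1}  Σf=3375+125+27+1=3528
d|23:{23,1}  Σf=12167+1=12168
[q^24] f(1)=1,f(2)=8,f(3)=27,f(4)=64,f(6)=216,f(8)=512,f(12)=1728,f(24)=13824 ⇒ 16380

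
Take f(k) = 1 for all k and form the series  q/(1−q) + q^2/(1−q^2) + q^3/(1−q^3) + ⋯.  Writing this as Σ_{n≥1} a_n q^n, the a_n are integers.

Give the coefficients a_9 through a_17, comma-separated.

3, 4, 2, 6, 2, 4, 4, 5, 2

q^9  k|9↦f(k): 1:1 3:1 9:1  a_9=3
[q^10] f(1)=1,f(2)=1,f(5)=1,f(10)=1 ⇒ 4
n=11: 11·1 1·11  f→[1+1]=2
n=12: 12·1 6·2 4·3 3·4 2·6 1·12  f→[1+1+1+1+1+1]=6
n=13: 1·13 13·1  f→[1+1]=2
n=14: 14·1 7·2 2·7 1·14  f→[1+1+1+1]=4
[q^15] f(1)=1,f(3)=1,f(5)=1,f(15)=1 ⇒ 4
q^16  k|16↦f(k): 1:1 2:1 4:1 8:1 16:1  a_16=5
[q^17] f(1)=1,f(17)=1 ⇒ 2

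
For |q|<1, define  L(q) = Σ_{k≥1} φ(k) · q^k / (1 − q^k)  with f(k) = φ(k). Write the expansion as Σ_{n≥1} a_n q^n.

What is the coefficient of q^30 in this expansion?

q^30  k|30↦φ(k): 1:1 2:1 3:2 5:4 6:2 10:4 15:8 30:8  a_30=30

a_30 = 30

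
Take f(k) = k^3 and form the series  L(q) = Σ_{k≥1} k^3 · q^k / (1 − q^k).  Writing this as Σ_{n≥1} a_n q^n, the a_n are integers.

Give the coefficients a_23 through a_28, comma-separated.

d|23:{23,1}  Σf=12167+1=12168
n=24: 1·24 2·12 3·8 4·6 6·4 8·3 12·2 24·1  f→[1+8+27+64+216+512+1728+13824]=16380
q^25  k|25↦f(k): 1:1 5:125 25:15625  a_25=15751
n=26: 1·26 2·13 13·2 26·1  f→[1+8+2197+17576]=19782
q^27  k|27↦f(k): 1:1 3:27 9:729 27:19683  a_27=20440
q^28  k|28↦f(k): 1:1 2:8 4:64 7:343 14:2744 28:21952  a_28=25112

12168, 16380, 15751, 19782, 20440, 25112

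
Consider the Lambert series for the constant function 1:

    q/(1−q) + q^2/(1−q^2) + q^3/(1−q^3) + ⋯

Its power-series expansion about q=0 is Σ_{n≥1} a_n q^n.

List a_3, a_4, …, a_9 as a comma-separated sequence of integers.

2, 3, 2, 4, 2, 4, 3

n=3: 1·3 3·1  f→[1+1]=2
n=4: 4·1 2·2 1·4  f→[1+1+1]=3
[q^5] f(1)=1,f(5)=1 ⇒ 2
q^6  k|6↦f(k): 1:1 2:1 3:1 6:1  a_6=4
d|7:{7,1}  Σf=1+1=2
n=8: 1·8 2·4 4·2 8·1  f→[1+1+1+1]=4
n=9: 9·1 3·3 1·9  f→[1+1+1]=3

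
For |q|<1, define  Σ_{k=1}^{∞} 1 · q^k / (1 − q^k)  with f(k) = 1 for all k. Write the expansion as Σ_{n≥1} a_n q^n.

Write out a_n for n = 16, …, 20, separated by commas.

5, 2, 6, 2, 6

d|16:{1,2,4,8,16}  Σf=1+1+1+1+1=5
q^17  k|17↦f(k): 1:1 17:1  a_17=2
d|18:{1,2,3,6,9,18}  Σf=1+1+1+1+1+1=6
n=19: 1·19 19·1  f→[1+1]=2
n=20: 1·20 2·10 4·5 5·4 10·2 20·1  f→[1+1+1+1+1+1]=6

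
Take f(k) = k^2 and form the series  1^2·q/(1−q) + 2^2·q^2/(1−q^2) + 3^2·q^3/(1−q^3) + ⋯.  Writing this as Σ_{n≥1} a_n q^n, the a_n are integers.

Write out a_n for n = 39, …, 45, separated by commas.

1700, 2210, 1682, 2500, 1850, 2562, 2366

[q^39] f(39)=1521,f(13)=169,f(3)=9,f(1)=1 ⇒ 1700
q^40  k|40↦f(k): 40:1600 20:400 10:100 8:64 5:25 4:16 2:4 1:1  a_40=2210
q^41  k|41↦f(k): 41:1681 1:1  a_41=1682
n=42: 1·42 2·21 3·14 6·7 7·6 14·3 21·2 42·1  f→[1+4+9+36+49+196+441+1764]=2500
[q^43] f(43)=1849,f(1)=1 ⇒ 1850
[q^44] f(44)=1936,f(22)=484,f(11)=121,f(4)=16,f(2)=4,f(1)=1 ⇒ 2562
d|45:{45,15,9,5,3,1}  Σf=2025+225+81+25+9+1=2366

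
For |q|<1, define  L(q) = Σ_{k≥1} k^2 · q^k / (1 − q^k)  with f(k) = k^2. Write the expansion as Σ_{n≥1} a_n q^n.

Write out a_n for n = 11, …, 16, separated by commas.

122, 210, 170, 250, 260, 341

d|11:{11,1}  Σf=121+1=122
q^12  k|12↦f(k): 12:144 6:36 4:16 3:9 2:4 1:1  a_12=210
[q^13] f(13)=169,f(1)=1 ⇒ 170
d|14:{1,2,7,14}  Σf=1+4+49+196=250
d|15:{15,5,3,1}  Σf=225+25+9+1=260
q^16  k|16↦f(k): 1:1 2:4 4:16 8:64 16:256  a_16=341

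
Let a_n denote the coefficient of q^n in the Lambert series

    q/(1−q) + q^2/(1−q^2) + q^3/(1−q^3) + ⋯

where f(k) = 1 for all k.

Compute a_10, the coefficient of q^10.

a_10 = 4

n=10: 10·1 5·2 2·5 1·10  f→[1+1+1+1]=4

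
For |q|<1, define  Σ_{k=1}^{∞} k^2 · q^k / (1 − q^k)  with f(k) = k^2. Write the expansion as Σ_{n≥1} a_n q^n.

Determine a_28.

a_28 = 1050

[q^28] f(1)=1,f(2)=4,f(4)=16,f(7)=49,f(14)=196,f(28)=784 ⇒ 1050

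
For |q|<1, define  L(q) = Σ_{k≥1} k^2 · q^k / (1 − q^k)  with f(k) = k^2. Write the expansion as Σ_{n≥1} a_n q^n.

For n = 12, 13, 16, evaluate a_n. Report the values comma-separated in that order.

210, 170, 341

d|12:{1,2,3,4,6,12}  Σf=1+4+9+16+36+144=210
d|13:{1,13}  Σf=1+169=170
d|16:{1,2,4,8,16}  Σf=1+4+16+64+256=341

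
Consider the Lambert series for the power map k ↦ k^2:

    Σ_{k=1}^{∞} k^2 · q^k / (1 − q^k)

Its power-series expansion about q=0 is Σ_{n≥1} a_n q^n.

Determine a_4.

q^4  k|4↦f(k): 1:1 2:4 4:16  a_4=21

a_4 = 21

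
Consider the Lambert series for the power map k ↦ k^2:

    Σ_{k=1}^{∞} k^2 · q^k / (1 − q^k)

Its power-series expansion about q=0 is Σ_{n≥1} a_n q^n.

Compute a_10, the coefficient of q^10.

a_10 = 130

q^10  k|10↦f(k): 10:100 5:25 2:4 1:1  a_10=130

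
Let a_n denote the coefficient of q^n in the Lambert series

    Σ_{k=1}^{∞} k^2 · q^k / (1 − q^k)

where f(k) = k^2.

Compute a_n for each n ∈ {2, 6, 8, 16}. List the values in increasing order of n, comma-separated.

q^2  k|2↦f(k): 1:1 2:4  a_2=5
q^6  k|6↦f(k): 1:1 2:4 3:9 6:36  a_6=50
n=8: 8·1 4·2 2·4 1·8  f→[64+16+4+1]=85
[q^16] f(16)=256,f(8)=64,f(4)=16,f(2)=4,f(1)=1 ⇒ 341

5, 50, 85, 341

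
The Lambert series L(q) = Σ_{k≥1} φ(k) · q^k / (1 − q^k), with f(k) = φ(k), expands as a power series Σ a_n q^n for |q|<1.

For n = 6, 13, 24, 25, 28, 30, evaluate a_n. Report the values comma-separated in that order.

[q^6] φ(6)=2,φ(3)=2,φ(2)=1,φ(1)=1 ⇒ 6
q^13  k|13↦φ(k): 13:12 1:1  a_13=13
[q^24] φ(1)=1,φ(2)=1,φ(3)=2,φ(4)=2,φ(6)=2,φ(8)=4,φ(12)=4,φ(24)=8 ⇒ 24
n=25: 25·1 5·5 1·25  φ→[20+4+1]=25
n=28: 1·28 2·14 4·7 7·4 14·2 28·1  φ→[1+1+2+6+6+12]=28
[q^30] φ(30)=8,φ(15)=8,φ(10)=4,φ(6)=2,φ(5)=4,φ(3)=2,φ(2)=1,φ(1)=1 ⇒ 30

6, 13, 24, 25, 28, 30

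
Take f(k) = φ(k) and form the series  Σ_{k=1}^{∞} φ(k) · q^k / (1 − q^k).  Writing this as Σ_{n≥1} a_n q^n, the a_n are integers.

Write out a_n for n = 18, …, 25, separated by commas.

[q^18] φ(1)=1,φ(2)=1,φ(3)=2,φ(6)=2,φ(9)=6,φ(18)=6 ⇒ 18
q^19  k|19↦φ(k): 1:1 19:18  a_19=19
n=20: 1·20 2·10 4·5 5·4 10·2 20·1  φ→[1+1+2+4+4+8]=20
n=21: 1·21 3·7 7·3 21·1  φ→[1+2+6+12]=21
d|22:{22,11,2,1}  Σφ=10+10+1+1=22
q^23  k|23↦φ(k): 1:1 23:22  a_23=23
[q^24] φ(1)=1,φ(2)=1,φ(3)=2,φ(4)=2,φ(6)=2,φ(8)=4,φ(12)=4,φ(24)=8 ⇒ 24
q^25  k|25↦φ(k): 1:1 5:4 25:20  a_25=25

18, 19, 20, 21, 22, 23, 24, 25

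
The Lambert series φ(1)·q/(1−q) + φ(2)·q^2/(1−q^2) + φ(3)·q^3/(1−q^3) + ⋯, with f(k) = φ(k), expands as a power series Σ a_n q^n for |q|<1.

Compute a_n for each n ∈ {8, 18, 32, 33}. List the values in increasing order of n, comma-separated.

d|8:{1,2,4,8}  Σφ=1+1+2+4=8
[q^18] φ(1)=1,φ(2)=1,φ(3)=2,φ(6)=2,φ(9)=6,φ(18)=6 ⇒ 18
q^32  k|32↦φ(k): 1:1 2:1 4:2 8:4 16:8 32:16  a_32=32
q^33  k|33↦φ(k): 33:20 11:10 3:2 1:1  a_33=33

8, 18, 32, 33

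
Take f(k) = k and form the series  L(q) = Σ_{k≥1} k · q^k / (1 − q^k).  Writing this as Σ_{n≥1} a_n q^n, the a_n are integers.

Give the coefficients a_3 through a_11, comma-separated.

4, 7, 6, 12, 8, 15, 13, 18, 12

n=3: 3·1 1·3  f→[3+1]=4
n=4: 1·4 2·2 4·1  f→[1+2+4]=7
[q^5] f(5)=5,f(1)=1 ⇒ 6
n=6: 1·6 2·3 3·2 6·1  f→[1+2+3+6]=12
n=7: 7·1 1·7  f→[7+1]=8
[q^8] f(8)=8,f(4)=4,f(2)=2,f(1)=1 ⇒ 15
[q^9] f(1)=1,f(3)=3,f(9)=9 ⇒ 13
q^10  k|10↦f(k): 10:10 5:5 2:2 1:1  a_10=18
d|11:{1,11}  Σf=1+11=12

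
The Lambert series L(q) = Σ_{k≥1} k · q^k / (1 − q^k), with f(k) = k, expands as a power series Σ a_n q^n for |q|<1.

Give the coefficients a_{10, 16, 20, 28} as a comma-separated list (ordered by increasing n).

18, 31, 42, 56

d|10:{10,5,2,1}  Σf=10+5+2+1=18
[q^16] f(1)=1,f(2)=2,f(4)=4,f(8)=8,f(16)=16 ⇒ 31
[q^20] f(20)=20,f(10)=10,f(5)=5,f(4)=4,f(2)=2,f(1)=1 ⇒ 42
[q^28] f(1)=1,f(2)=2,f(4)=4,f(7)=7,f(14)=14,f(28)=28 ⇒ 56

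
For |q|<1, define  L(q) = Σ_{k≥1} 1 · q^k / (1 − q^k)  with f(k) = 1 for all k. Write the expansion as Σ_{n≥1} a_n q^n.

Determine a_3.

a_3 = 2

d|3:{3,1}  Σf=1+1=2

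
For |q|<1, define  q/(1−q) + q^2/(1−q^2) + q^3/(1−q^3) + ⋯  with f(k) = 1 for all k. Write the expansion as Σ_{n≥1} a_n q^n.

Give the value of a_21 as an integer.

n=21: 21·1 7·3 3·7 1·21  f→[1+1+1+1]=4

a_21 = 4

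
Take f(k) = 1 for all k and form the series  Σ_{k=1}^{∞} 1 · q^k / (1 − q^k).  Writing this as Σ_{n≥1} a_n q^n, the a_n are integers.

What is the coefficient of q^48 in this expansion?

a_48 = 10

[q^48] f(48)=1,f(24)=1,f(16)=1,f(12)=1,f(8)=1,f(6)=1,f(4)=1,f(3)=1,f(2)=1,f(1)=1 ⇒ 10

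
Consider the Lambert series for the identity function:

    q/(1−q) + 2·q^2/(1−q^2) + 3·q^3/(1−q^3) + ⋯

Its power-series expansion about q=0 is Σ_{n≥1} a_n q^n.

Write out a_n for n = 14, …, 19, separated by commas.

d|14:{14,7,2,1}  Σf=14+7+2+1=24
d|15:{15,5,3,1}  Σf=15+5+3+1=24
n=16: 16·1 8·2 4·4 2·8 1·16  f→[16+8+4+2+1]=31
d|17:{17,1}  Σf=17+1=18
d|18:{18,9,6,3,2,1}  Σf=18+9+6+3+2+1=39
n=19: 1·19 19·1  f→[1+19]=20

24, 24, 31, 18, 39, 20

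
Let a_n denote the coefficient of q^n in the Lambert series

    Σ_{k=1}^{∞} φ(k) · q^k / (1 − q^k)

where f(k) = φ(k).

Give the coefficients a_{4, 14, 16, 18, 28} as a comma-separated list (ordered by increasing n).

q^4  k|4↦φ(k): 4:2 2:1 1:1  a_4=4
n=14: 1·14 2·7 7·2 14·1  φ→[1+1+6+6]=14
d|16:{1,2,4,8,16}  Σφ=1+1+2+4+8=16
q^18  k|18↦φ(k): 1:1 2:1 3:2 6:2 9:6 18:6  a_18=18
d|28:{28,14,7,4,2,1}  Σφ=12+6+6+2+1+1=28

4, 14, 16, 18, 28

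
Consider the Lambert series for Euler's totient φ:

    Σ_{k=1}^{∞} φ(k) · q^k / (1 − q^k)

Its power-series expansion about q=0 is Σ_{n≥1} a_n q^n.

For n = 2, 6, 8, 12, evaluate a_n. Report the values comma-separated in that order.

q^2  k|2↦φ(k): 2:1 1:1  a_2=2
[q^6] φ(6)=2,φ(3)=2,φ(2)=1,φ(1)=1 ⇒ 6
d|8:{8,4,2,1}  Σφ=4+2+1+1=8
d|12:{1,2,3,4,6,12}  Σφ=1+1+2+2+2+4=12

2, 6, 8, 12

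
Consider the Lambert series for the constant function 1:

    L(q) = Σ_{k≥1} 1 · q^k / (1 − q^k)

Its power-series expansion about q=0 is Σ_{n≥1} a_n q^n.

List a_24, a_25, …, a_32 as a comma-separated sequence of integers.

8, 3, 4, 4, 6, 2, 8, 2, 6

n=24: 24·1 12·2 8·3 6·4 4·6 3·8 2·12 1·24  f→[1+1+1+1+1+1+1+1]=8
n=25: 25·1 5·5 1·25  f→[1+1+1]=3
d|26:{1,2,13,26}  Σf=1+1+1+1=4
[q^27] f(1)=1,f(3)=1,f(9)=1,f(27)=1 ⇒ 4
q^28  k|28↦f(k): 1:1 2:1 4:1 7:1 14:1 28:1  a_28=6
d|29:{1,29}  Σf=1+1=2
d|30:{1,2,3,5,6,10,15,30}  Σf=1+1+1+1+1+1+1+1=8
n=31: 31·1 1·31  f→[1+1]=2
q^32  k|32↦f(k): 32:1 16:1 8:1 4:1 2:1 1:1  a_32=6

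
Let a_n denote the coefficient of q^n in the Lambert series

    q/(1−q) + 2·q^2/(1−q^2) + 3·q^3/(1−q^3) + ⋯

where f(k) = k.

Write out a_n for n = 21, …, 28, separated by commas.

n=21: 21·1 7·3 3·7 1·21  f→[21+7+3+1]=32
q^22  k|22↦f(k): 22:22 11:11 2:2 1:1  a_22=36
[q^23] f(23)=23,f(1)=1 ⇒ 24
d|24:{24,12,8,6,4,3,2,1}  Σf=24+12+8+6+4+3+2+1=60
n=25: 25·1 5·5 1·25  f→[25+5+1]=31
[q^26] f(26)=26,f(13)=13,f(2)=2,f(1)=1 ⇒ 42
d|27:{1,3,9,27}  Σf=1+3+9+27=40
[q^28] f(28)=28,f(14)=14,f(7)=7,f(4)=4,f(2)=2,f(1)=1 ⇒ 56

32, 36, 24, 60, 31, 42, 40, 56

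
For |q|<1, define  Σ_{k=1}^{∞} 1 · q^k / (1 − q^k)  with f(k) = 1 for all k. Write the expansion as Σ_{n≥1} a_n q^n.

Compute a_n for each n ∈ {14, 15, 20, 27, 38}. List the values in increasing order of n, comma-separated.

n=14: 1·14 2·7 7·2 14·1  f→[1+1+1+1]=4
q^15  k|15↦f(k): 1:1 3:1 5:1 15:1  a_15=4
n=20: 1·20 2·10 4·5 5·4 10·2 20·1  f→[1+1+1+1+1+1]=6
d|27:{1,3,9,27}  Σf=1+1+1+1=4
d|38:{38,19,2,1}  Σf=1+1+1+1=4

4, 4, 6, 4, 4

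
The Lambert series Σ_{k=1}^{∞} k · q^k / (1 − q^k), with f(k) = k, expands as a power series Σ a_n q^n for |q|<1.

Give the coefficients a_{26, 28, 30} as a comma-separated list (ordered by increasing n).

42, 56, 72

n=26: 26·1 13·2 2·13 1·26  f→[26+13+2+1]=42
d|28:{28,14,7,4,2,1}  Σf=28+14+7+4+2+1=56
[q^30] f(1)=1,f(2)=2,f(3)=3,f(5)=5,f(6)=6,f(10)=10,f(15)=15,f(30)=30 ⇒ 72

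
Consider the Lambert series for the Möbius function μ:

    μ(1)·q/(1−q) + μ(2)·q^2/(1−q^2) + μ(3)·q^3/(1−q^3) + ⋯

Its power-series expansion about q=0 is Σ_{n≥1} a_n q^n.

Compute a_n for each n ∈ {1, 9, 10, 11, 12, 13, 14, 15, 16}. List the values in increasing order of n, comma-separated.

1, 0, 0, 0, 0, 0, 0, 0, 0

n=1: 1·1  μ→[1]=1
q^9  k|9↦μ(k): 1:1 3:-1 9:0  a_9=0
d|10:{1,2,5,10}  Σμ=1+(-1)+(-1)+1=0
d|11:{1,11}  Σμ=1+(-1)=0
n=12: 12·1 6·2 4·3 3·4 2·6 1·12  μ→[0+1+0+(-1)+(-1)+1]=0
[q^13] μ(1)=1,μ(13)=-1 ⇒ 0
q^14  k|14↦μ(k): 14:1 7:-1 2:-1 1:1  a_14=0
q^15  k|15↦μ(k): 1:1 3:-1 5:-1 15:1  a_15=0
[q^16] μ(16)=0,μ(8)=0,μ(4)=0,μ(2)=-1,μ(1)=1 ⇒ 0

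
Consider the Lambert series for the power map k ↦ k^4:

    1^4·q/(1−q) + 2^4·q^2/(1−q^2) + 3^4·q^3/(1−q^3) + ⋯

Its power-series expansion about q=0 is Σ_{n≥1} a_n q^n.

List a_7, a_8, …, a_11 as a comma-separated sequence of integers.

2402, 4369, 6643, 10642, 14642

d|7:{1,7}  Σf=1+2401=2402
d|8:{1,2,4,8}  Σf=1+16+256+4096=4369
n=9: 1·9 3·3 9·1  f→[1+81+6561]=6643
q^10  k|10↦f(k): 1:1 2:16 5:625 10:10000  a_10=10642
[q^11] f(1)=1,f(11)=14641 ⇒ 14642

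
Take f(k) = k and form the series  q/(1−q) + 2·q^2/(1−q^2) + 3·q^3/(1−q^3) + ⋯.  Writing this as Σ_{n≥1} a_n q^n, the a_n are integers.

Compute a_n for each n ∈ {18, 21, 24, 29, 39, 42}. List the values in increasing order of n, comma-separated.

39, 32, 60, 30, 56, 96

q^18  k|18↦f(k): 1:1 2:2 3:3 6:6 9:9 18:18  a_18=39
d|21:{21,7,3,1}  Σf=21+7+3+1=32
[q^24] f(1)=1,f(2)=2,f(3)=3,f(4)=4,f(6)=6,f(8)=8,f(12)=12,f(24)=24 ⇒ 60
[q^29] f(29)=29,f(1)=1 ⇒ 30
n=39: 39·1 13·3 3·13 1·39  f→[39+13+3+1]=56
[q^42] f(1)=1,f(2)=2,f(3)=3,f(6)=6,f(7)=7,f(14)=14,f(21)=21,f(42)=42 ⇒ 96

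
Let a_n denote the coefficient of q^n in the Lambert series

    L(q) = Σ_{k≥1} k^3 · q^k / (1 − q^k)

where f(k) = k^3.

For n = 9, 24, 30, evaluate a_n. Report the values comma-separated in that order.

n=9: 1·9 3·3 9·1  f→[1+27+729]=757
n=24: 1·24 2·12 3·8 4·6 6·4 8·3 12·2 24·1  f→[1+8+27+64+216+512+1728+13824]=16380
d|30:{1,2,3,5,6,10,15,30}  Σf=1+8+27+125+216+1000+3375+27000=31752

757, 16380, 31752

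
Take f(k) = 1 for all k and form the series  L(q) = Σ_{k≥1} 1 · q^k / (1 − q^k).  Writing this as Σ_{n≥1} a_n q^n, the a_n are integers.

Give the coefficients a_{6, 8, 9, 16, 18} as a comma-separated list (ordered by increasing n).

4, 4, 3, 5, 6

d|6:{1,2,3,6}  Σf=1+1+1+1=4
[q^8] f(1)=1,f(2)=1,f(4)=1,f(8)=1 ⇒ 4
q^9  k|9↦f(k): 1:1 3:1 9:1  a_9=3
q^16  k|16↦f(k): 1:1 2:1 4:1 8:1 16:1  a_16=5
q^18  k|18↦f(k): 1:1 2:1 3:1 6:1 9:1 18:1  a_18=6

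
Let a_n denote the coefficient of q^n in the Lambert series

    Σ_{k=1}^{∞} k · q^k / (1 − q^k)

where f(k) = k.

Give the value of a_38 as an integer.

q^38  k|38↦f(k): 1:1 2:2 19:19 38:38  a_38=60

a_38 = 60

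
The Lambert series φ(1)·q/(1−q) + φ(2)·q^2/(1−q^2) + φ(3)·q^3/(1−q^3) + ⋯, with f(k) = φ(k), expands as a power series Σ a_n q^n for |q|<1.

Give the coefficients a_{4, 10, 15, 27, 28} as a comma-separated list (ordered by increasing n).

q^4  k|4↦φ(k): 1:1 2:1 4:2  a_4=4
q^10  k|10↦φ(k): 10:4 5:4 2:1 1:1  a_10=10
d|15:{15,5,3,1}  Σφ=8+4+2+1=15
[q^27] φ(1)=1,φ(3)=2,φ(9)=6,φ(27)=18 ⇒ 27
d|28:{28,14,7,4,2,1}  Σφ=12+6+6+2+1+1=28

4, 10, 15, 27, 28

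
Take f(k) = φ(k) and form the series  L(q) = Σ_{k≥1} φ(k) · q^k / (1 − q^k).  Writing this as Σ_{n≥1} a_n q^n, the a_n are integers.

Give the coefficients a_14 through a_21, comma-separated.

[q^14] φ(14)=6,φ(7)=6,φ(2)=1,φ(1)=1 ⇒ 14
n=15: 15·1 5·3 3·5 1·15  φ→[8+4+2+1]=15
n=16: 1·16 2·8 4·4 8·2 16·1  φ→[1+1+2+4+8]=16
q^17  k|17↦φ(k): 1:1 17:16  a_17=17
q^18  k|18↦φ(k): 18:6 9:6 6:2 3:2 2:1 1:1  a_18=18
n=19: 1·19 19·1  φ→[1+18]=19
d|20:{1,2,4,5,10,20}  Σφ=1+1+2+4+4+8=20
n=21: 1·21 3·7 7·3 21·1  φ→[1+2+6+12]=21

14, 15, 16, 17, 18, 19, 20, 21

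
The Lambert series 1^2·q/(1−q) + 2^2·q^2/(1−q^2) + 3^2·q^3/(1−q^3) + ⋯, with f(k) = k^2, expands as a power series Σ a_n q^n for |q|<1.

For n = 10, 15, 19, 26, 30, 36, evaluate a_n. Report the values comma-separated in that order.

d|10:{1,2,5,10}  Σf=1+4+25+100=130
d|15:{1,3,5,15}  Σf=1+9+25+225=260
q^19  k|19↦f(k): 19:361 1:1  a_19=362
q^26  k|26↦f(k): 26:676 13:169 2:4 1:1  a_26=850
q^30  k|30↦f(k): 30:900 15:225 10:100 6:36 5:25 3:9 2:4 1:1  a_30=1300
q^36  k|36↦f(k): 36:1296 18:324 12:144 9:81 6:36 4:16 3:9 2:4 1:1  a_36=1911

130, 260, 362, 850, 1300, 1911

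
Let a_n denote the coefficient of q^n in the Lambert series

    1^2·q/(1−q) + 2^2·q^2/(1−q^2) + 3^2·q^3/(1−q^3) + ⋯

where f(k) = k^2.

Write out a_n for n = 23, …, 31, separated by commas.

[q^23] f(23)=529,f(1)=1 ⇒ 530
n=24: 1·24 2·12 3·8 4·6 6·4 8·3 12·2 24·1  f→[1+4+9+16+36+64+144+576]=850
[q^25] f(25)=625,f(5)=25,f(1)=1 ⇒ 651
q^26  k|26↦f(k): 26:676 13:169 2:4 1:1  a_26=850
[q^27] f(1)=1,f(3)=9,f(9)=81,f(27)=729 ⇒ 820
n=28: 28·1 14·2 7·4 4·7 2·14 1·28  f→[784+196+49+16+4+1]=1050
n=29: 1·29 29·1  f→[1+841]=842
d|30:{1,2,3,5,6,10,15,30}  Σf=1+4+9+25+36+100+225+900=1300
[q^31] f(31)=961,f(1)=1 ⇒ 962

530, 850, 651, 850, 820, 1050, 842, 1300, 962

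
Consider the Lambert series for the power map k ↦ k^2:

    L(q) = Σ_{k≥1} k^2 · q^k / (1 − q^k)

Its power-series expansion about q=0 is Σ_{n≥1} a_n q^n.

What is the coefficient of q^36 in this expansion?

a_36 = 1911

n=36: 1·36 2·18 3·12 4·9 6·6 9·4 12·3 18·2 36·1  f→[1+4+9+16+36+81+144+324+1296]=1911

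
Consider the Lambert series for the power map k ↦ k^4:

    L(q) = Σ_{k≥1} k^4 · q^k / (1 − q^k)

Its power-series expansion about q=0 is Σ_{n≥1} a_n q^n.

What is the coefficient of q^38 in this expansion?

d|38:{38,19,2,1}  Σf=2085136+130321+16+1=2215474

a_38 = 2215474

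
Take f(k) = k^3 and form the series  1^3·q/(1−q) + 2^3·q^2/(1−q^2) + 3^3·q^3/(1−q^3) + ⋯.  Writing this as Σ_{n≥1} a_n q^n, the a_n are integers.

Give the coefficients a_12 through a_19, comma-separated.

q^12  k|12↦f(k): 12:1728 6:216 4:64 3:27 2:8 1:1  a_12=2044
[q^13] f(13)=2197,f(1)=1 ⇒ 2198
q^14  k|14↦f(k): 14:2744 7:343 2:8 1:1  a_14=3096
n=15: 15·1 5·3 3·5 1·15  f→[3375+125+27+1]=3528
[q^16] f(16)=4096,f(8)=512,f(4)=64,f(2)=8,f(1)=1 ⇒ 4681
n=17: 17·1 1·17  f→[4913+1]=4914
d|18:{1,2,3,6,9,18}  Σf=1+8+27+216+729+5832=6813
q^19  k|19↦f(k): 19:6859 1:1  a_19=6860

2044, 2198, 3096, 3528, 4681, 4914, 6813, 6860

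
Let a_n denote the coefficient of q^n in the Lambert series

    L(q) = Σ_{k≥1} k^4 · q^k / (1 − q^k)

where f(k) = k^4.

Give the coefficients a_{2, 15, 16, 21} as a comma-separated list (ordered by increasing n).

d|2:{2,1}  Σf=16+1=17
q^15  k|15↦f(k): 15:50625 5:625 3:81 1:1  a_15=51332
n=16: 16·1 8·2 4·4 2·8 1·16  f→[65536+4096+256+16+1]=69905
[q^21] f(1)=1,f(3)=81,f(7)=2401,f(21)=194481 ⇒ 196964

17, 51332, 69905, 196964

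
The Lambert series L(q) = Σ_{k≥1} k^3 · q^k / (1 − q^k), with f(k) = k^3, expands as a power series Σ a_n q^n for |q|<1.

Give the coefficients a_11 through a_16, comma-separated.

1332, 2044, 2198, 3096, 3528, 4681

[q^11] f(11)=1331,f(1)=1 ⇒ 1332
n=12: 1·12 2·6 3·4 4·3 6·2 12·1  f→[1+8+27+64+216+1728]=2044
d|13:{13,1}  Σf=2197+1=2198
n=14: 1·14 2·7 7·2 14·1  f→[1+8+343+2744]=3096
d|15:{15,5,3,1}  Σf=3375+125+27+1=3528
d|16:{16,8,4,2,1}  Σf=4096+512+64+8+1=4681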